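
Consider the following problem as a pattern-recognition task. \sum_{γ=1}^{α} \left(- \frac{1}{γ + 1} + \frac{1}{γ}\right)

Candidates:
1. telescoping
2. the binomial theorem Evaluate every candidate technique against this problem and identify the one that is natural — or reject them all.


Verdict: telescoping — each term adds \frac{1}{γ} and subtracts the same expression advanced one index; that subtracted piece cancels against the next term's added copy — only the boundary terms survive.
- telescoping — applies; the problem has the shape this method handles.
- the binomial theorem — no binomial coefficients pair with matched powers.


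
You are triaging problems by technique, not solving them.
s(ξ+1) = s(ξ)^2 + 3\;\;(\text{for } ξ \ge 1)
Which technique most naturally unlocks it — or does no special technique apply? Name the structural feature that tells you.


Technique: no special technique — once the recursion is nonlinear, characteristic roots, master substitutions, and summation factors are all off the table.


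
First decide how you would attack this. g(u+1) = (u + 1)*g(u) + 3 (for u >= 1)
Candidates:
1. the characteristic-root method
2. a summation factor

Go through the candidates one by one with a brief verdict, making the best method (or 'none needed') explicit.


Method: a summation factor — rescale the sequence by the product of the weights u + 1 so far — the recurrence collapses to a plain running sum.
- the characteristic-root method — an index-dependent weight blocks the pure exponential ansatz.
- a summation factor — a fit — the right tool for this form.


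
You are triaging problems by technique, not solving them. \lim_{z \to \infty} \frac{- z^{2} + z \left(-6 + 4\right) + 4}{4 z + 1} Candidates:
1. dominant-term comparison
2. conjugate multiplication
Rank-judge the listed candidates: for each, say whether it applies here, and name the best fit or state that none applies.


Verdict: dominant-term comparison — growth-rate triage: the leading powers of z decide the limit, everything else is noise.
- dominant-term comparison: yes — fits the structure here.
- conjugate multiplication: the conjugate move applies to radical differences, which this is not.


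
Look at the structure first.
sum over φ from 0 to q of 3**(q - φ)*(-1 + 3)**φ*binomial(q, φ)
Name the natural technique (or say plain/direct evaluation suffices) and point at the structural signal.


Best approach: the binomial theorem — binomial(q, φ) weighting matched powers of (-1 + 3) and 3 is the expanded form of ((-1 + 3) + 3)^q — fold it back up.


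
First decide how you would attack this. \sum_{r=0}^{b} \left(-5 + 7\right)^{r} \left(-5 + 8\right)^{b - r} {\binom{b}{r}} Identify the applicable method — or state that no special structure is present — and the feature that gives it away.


Method: the binomial theorem — {\binom{b}{r}} weighting matched powers of (-5 + 7) and (-5 + 8) is the expanded form of ((-5 + 7) + (-5 + 8))^b — fold it back up.


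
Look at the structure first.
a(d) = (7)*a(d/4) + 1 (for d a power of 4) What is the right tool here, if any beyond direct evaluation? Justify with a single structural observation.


Verdict: the master substitution — divide-the-index recursion (d/4 inside the call) straightens out once the index is rewritten as 4^m.


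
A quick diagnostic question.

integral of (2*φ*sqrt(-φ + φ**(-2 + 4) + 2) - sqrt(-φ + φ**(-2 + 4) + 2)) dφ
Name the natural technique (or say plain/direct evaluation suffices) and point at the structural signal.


Best approach: u-substitution — collected, the integrand has one factor that is, up to a constant, the derivative of an inner expression the rest depends on — substitute for that inner expression.


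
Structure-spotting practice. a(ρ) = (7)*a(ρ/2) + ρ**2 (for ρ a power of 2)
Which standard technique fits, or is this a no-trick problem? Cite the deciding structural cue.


Method: the master substitution — the recursive call is at index ρ/2 rather than a shift, a divide-and-conquer shape — substituting ρ = 2^m linearizes it.


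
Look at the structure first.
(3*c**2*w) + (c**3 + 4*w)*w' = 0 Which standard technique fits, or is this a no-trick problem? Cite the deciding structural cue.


Method: the exact-equation method — the mixed-partials test passes for 3*c**2*w and c**3 + 4*w, so a potential function exists as presented.


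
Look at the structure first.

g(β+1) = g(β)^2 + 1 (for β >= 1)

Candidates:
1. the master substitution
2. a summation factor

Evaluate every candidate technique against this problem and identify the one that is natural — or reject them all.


Technique: no special technique — no ansatz, no master substitution, no summation factor survives the nonlinearity here.
- the master substitution: no fixed divisor shrinks the index between calls.
- a summation factor — the recursion is nonlinear — outside the first-order linear family a summation factor addresses.


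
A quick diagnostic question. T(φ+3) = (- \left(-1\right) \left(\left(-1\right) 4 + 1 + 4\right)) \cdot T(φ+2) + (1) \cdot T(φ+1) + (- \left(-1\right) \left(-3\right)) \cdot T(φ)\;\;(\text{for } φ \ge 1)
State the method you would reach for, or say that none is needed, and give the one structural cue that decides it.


Verdict: the characteristic-root method — the recurrence is linear and homogeneous with constant coefficients, so the ansatz r^φ turns it into a polynomial equation for r.


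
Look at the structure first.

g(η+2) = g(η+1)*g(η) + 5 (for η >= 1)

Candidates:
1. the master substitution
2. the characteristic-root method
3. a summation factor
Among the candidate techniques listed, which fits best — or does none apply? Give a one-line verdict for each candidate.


Verdict: no special technique — the new term depends nonlinearly on the old ones, which disqualifies every superposition-based technique.
- the master substitution: no fixed divisor shrinks the index between calls.
- the characteristic-root method — nonlinearity rules out exponential-mode superposition from the start.
- a summation factor: the recursion is nonlinear — outside the first-order linear family a summation factor addresses.


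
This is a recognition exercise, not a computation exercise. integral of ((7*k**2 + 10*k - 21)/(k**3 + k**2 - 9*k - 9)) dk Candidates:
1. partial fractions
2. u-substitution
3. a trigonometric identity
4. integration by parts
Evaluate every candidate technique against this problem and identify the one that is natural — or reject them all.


Method: partial fractions — the bottom, k**3 + k**2 - 9*k - 9, comes apart into simple factors, and a proper rational function over split factors decomposes.
- partial fractions — yes — fits the structure here.
- u-substitution — no subexpression of the integrand serves as a whole-integral substitution inner — individual terms may offer their own, but none carries its derivative as a factor of the full integrand; a working change of variable would have to be constructed from outside the expression.
- a trigonometric identity: with no trigonometric functions present, identity rewriting has no target.
- integration by parts — there is no nonconstant-polynomial-times-kernel split with an exp, sine, cosine (degree-1 argument), or logarithm partner.


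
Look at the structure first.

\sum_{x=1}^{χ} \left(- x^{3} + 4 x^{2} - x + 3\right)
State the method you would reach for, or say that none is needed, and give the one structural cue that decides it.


Diagnosis: no special technique — the summand is a plain polynomial in x (expanding first if it arrives factored); standard power-sum formulas evaluate it term by term.


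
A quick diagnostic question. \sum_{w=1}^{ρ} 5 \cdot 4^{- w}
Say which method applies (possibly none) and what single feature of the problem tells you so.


Best approach: the geometric series formula — consecutive terms stand in a fixed index-free ratio — the geometric sum formula closes it.


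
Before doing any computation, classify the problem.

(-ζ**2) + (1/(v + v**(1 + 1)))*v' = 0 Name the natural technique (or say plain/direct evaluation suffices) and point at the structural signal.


Method: separation of variables — the derivative equals a pure function of ζ (namely ζ**2) times a pure function of v (namely (v + v**(1 + 1))); divide and integrate each side. A Bernoulli rewrite would carry it as the equation stands — separating the variables needs no rearrangement either.


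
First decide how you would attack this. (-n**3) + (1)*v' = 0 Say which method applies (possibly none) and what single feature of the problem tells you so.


Verdict: no special technique — solved for the derivative, no v appears — this is antidifferentiation in n wearing ODE clothing.


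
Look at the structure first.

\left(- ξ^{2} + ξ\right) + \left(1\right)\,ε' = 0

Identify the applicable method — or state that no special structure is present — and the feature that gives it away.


Method: no special technique — the slope is a pure function of ξ; integrate both sides and be done.


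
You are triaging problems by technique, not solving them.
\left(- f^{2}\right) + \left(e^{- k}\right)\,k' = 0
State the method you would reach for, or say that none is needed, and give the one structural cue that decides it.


Diagnosis: separation of variables — separating collects all k-dependence with the derivative and leaves all f-dependence opposite: variables separate. The cross-partial test also passes here (vacuously, each side single-variable); the potential-function route would work, separation is simply more immediate.


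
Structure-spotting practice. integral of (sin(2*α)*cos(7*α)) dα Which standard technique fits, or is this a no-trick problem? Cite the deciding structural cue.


Diagnosis: a trigonometric identity — mixed-frequency products such as sin(2*α)*cos(7*α) are designed for the product-to-sum formula.


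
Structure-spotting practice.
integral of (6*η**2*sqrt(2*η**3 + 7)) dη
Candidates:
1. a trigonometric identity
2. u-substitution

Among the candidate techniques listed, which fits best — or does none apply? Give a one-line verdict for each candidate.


Verdict: u-substitution — 6*η**2 matches the derivative of 2*η**3 + 7 up to a constant; with u = 2*η**3 + 7 the whole integrand folds into a function of u alone.
- a trigonometric identity: no sine or cosine appears, so there is nothing for a trigonometric identity to act on.
- u-substitution — yes, a natural case for it.


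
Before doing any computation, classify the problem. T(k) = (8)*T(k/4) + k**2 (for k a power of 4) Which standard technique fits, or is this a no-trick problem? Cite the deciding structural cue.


Method: the master substitution — a divide-and-conquer shape: argument k/4, so change variables with k = 4^m and solve the linear version.


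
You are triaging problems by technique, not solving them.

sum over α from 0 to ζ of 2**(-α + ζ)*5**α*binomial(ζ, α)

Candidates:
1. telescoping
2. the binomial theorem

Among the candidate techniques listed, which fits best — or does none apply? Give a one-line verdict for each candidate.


Best approach: the binomial theorem — binomial coefficients against complementary powers of 5 and 2: recognize the binomial expansion and resum.
- telescoping: the summand is not presented as a shifted difference — a telescoping rewrite may exist, but the displayed structure does not offer one.
- the binomial theorem — applicable, and directly so.


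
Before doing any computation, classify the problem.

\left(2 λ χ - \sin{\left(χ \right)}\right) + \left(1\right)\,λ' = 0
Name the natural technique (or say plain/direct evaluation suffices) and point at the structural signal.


Technique: a linear integrating factor — linear in the unknown with genuine forcing: multiply through by the exponential of the integrated coefficient and the left side closes into one derivative.


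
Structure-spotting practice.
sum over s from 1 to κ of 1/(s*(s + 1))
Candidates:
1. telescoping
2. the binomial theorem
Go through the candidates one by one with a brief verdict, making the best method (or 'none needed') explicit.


Technique: telescoping — 1/(s*(s + 1)) is a collapsed telescope: expand it into simple fractions to see the cancellation.
- telescoping: applicable, and directly so.
- the binomial theorem: there is no sum-raised-to-a-power identity hiding in these terms.


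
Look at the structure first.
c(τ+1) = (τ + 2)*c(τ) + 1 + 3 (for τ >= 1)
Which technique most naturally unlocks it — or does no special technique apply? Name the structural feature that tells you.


Method: a summation factor — rescale the sequence by the product of the weights τ + 2 so far — the recurrence collapses to a plain running sum.


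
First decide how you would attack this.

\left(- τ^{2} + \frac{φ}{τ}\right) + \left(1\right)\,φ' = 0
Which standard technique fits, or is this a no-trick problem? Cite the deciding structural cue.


Verdict: a linear integrating factor — the unknown enters only to the first power against a nonzero forcing term — the integrating-factor template applies directly.


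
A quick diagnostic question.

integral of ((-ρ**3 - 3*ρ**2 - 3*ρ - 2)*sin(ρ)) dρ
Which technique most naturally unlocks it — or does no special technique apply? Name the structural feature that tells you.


Diagnosis: integration by parts — a polynomial -ρ**3 - 3*ρ**2 - 3*ρ - 2 against the kernel sin(ρ) is the signature bounded-ladder case for integration by parts.


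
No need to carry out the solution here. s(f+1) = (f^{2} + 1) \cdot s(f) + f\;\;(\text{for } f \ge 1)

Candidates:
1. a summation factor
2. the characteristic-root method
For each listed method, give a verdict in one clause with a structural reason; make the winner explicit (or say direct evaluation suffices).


Method: a summation factor — one step of memory with a weight f^{2} + 1 that changes as the index grows — the summation-factor construction is built for this.
- a summation factor: a fit — the right tool for this form.
- the characteristic-root method: an index-dependent weight blocks the pure exponential ansatz.


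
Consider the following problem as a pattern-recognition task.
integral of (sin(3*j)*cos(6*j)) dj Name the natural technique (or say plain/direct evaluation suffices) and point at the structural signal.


Method: a trigonometric identity — the identity turns sin(3*j)*cos(6*j) into two lone cosines/sines, each trivially integrable.


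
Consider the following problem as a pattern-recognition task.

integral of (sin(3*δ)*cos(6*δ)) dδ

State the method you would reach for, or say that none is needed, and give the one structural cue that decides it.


Technique: a trigonometric identity — sin(3*δ)*cos(6*δ) is a beat pattern — rewrite the product as a sum of single-frequency waves before integrating.


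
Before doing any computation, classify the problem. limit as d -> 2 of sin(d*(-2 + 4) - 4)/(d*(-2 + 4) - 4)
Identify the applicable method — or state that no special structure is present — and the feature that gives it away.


Diagnosis: l'Hôpital's rule (0/0) — both numerator and denominator vanish at 2: the genuine 0/0 indeterminate that l'Hôpital exists for. Known elementary limits would finish this too — the rule just bypasses the case analysis.


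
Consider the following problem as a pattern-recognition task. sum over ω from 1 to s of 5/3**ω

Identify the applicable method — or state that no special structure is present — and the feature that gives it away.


Method: the geometric series formula — consecutive terms stand in a fixed index-free ratio — the geometric sum formula closes it.


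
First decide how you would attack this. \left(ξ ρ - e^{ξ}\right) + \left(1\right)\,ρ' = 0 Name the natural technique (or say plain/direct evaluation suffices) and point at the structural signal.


Diagnosis: a linear integrating factor — ρ enters only linearly with coefficient ξ; multiply by exp of the integral of ξ and the left side becomes one derivative.


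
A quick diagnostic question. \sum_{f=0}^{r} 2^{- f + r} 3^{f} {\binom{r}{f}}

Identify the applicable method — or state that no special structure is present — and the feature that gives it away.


Diagnosis: the binomial theorem — the binomial coefficients weight matched powers of 3 and 2, which is exactly the expansion of a binomial power.


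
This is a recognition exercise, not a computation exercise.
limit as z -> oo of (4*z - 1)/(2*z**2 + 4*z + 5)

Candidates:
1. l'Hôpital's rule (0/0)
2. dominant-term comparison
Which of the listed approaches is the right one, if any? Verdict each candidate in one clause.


Method: dominant-term comparison — at large z only the top-degree terms survive; compare the leading terms and the limit falls out.
- l'Hôpital's rule (0/0): no 0/0 form appears: written as one quotient, top and bottom both grow without bound, and the ratio is decided by their leading terms.
- dominant-term comparison: applicable, and directly so.


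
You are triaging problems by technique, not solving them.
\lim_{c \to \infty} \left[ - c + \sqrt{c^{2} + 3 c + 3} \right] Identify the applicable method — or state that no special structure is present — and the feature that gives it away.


Verdict: conjugate multiplication — the difference \sqrt{c^{2} + 3 c + 3} - c is an ∞ − ∞ stalemate; its conjugate partner breaks the tie.


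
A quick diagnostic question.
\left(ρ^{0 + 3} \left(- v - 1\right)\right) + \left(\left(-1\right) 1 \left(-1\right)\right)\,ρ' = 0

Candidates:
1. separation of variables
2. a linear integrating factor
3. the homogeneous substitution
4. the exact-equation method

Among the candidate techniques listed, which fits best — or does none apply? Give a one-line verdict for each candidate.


Technique: separation of variables — one side of the product carries the independent variable, the other the unknown — the textbook separation shape.
- separation of variables: applicable, and directly so.
- a linear integrating factor — the unknown enters nonlinearly (through a power, a denominator, or a transcendental function), which the linear integrating-factor recipe cannot absorb as-is — any repair would come from a preliminary substitution, not the factor.
- the homogeneous substitution — the ratio substitution does not collapse this equation.
- the exact-equation method: exactness fails on the nose — the mixed partials do not match.


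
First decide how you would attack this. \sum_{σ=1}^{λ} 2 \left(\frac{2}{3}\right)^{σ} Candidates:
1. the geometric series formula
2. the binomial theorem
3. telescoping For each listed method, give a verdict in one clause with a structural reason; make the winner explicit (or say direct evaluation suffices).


Diagnosis: the geometric series formula — each term is \frac{2}{3} times the previous one, so the geometric-series formula applies directly.
- the geometric series formula — yes — fits the structure here.
- the binomial theorem — the terms lack the binomial-coefficient-weighted complementary-power pattern of an expansion.
- telescoping — in the displayed form, no term reappears at a neighboring index to cancel against.


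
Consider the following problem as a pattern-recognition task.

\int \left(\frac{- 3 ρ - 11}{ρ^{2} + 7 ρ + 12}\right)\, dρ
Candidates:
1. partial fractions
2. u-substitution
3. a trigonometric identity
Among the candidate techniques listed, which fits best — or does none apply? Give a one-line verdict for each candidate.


Best approach: partial fractions — a proper rational integrand over the factorable ρ^{2} + 7 ρ + 12: partial fractions reduce it to elementary pieces.
- partial fractions — yes, a natural case for it.
- u-substitution — no subexpression of the integrand pairs with its own derivative as a factor — individual terms may offer their own substitutions, but any change of variable covering the whole integral would have to be constructed from outside the expression.
- a trigonometric identity — with no trigonometric functions present, identity rewriting has no target.


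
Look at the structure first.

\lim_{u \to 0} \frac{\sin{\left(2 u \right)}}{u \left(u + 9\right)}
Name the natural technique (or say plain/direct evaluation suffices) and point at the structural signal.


Best approach: l'Hôpital's rule (0/0) — numerator and denominator both vanish at 0 — a genuine 0/0 form, which is exactly when l'Hôpital applies. The standard small-argument limits would also carry it; the rule is the systematic route.


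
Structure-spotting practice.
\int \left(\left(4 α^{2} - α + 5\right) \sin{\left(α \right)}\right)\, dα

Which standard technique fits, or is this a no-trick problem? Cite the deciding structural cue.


Technique: integration by parts — 4 α^{2} - α + 5 dies after finitely many derivatives while \sin{\left(α \right)} cycles under integration — the tabular/parts setup.


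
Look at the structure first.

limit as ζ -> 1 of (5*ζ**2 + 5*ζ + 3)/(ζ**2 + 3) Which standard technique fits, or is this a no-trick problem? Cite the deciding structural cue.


Diagnosis: no special technique — nothing blocks direct substitution at 1: plug in and finish.


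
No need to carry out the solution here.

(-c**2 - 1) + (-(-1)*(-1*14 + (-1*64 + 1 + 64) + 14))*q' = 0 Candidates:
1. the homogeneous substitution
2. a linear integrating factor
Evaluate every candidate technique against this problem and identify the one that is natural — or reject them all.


Method: no special technique — the slope is a function of c alone, so integrate both sides directly.
- the homogeneous substitution: the ratio of the variables does not determine the slope.
- a linear integrating factor — with the unknown absent the integrating factor is a formality; direct integration is the working structure.


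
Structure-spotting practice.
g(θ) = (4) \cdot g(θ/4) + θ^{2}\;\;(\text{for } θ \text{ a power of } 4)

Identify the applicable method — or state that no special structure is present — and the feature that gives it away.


Diagnosis: the master substitution — the argument contracts 4-fold per step: reindex θ exponentially and solve the linear recurrence in the new index.


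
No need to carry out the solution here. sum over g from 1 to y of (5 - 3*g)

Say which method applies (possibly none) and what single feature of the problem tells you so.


Verdict: no special technique — the sum is polynomial through and through; closed forms for each power of g finish it directly.


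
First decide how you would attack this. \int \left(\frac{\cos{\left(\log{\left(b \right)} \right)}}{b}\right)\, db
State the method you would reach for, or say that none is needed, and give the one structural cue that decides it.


Diagnosis: u-substitution — collected, the integrand has one factor that is, up to a constant, the derivative of an inner expression the rest depends on — substitute for that inner expression.


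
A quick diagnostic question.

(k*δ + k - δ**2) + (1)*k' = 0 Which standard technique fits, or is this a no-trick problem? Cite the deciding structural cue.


Technique: a linear integrating factor — linear in the unknown with genuine forcing: multiply through by the exponential of the integrated coefficient and the left side closes into one derivative.


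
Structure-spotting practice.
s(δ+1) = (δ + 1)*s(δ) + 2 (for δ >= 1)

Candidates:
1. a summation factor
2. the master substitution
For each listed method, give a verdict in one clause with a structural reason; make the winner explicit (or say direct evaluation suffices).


Diagnosis: a summation factor — it is first-order linear but the coefficient δ + 1 depends on the index, so multiply through by a summation factor to telescope it.
- a summation factor: a fit — the right tool for this form.
- the master substitution — the recursion shifts the index rather than dividing it.


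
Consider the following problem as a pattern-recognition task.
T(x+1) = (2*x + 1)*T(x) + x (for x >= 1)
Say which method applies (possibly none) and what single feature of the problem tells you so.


Diagnosis: a summation factor — one-term recursion with variable weight 2*x + 1 is solved by product normalization, not by root-finding.


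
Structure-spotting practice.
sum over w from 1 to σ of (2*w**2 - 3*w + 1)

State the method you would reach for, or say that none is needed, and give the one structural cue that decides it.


Method: no special technique — the sum is polynomial through and through; closed forms for each power of w finish it directly.


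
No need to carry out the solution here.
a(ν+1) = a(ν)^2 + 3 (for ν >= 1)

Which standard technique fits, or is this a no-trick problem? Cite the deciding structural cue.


Verdict: no special technique — the unknown sequence enters the update nonlinearly, so no linear method fits the recurrence as written — direct iteration remains.


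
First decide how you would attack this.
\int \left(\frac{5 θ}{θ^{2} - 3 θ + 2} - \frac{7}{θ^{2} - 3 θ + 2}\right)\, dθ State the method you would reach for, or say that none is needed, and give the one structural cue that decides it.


Method: partial fractions — break θ^{2} - 3 θ + 2 into its roots and the integral splits into logarithm-sized bites.


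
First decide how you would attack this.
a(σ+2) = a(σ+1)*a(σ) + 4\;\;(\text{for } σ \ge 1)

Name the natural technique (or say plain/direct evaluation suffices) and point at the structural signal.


Technique: no special technique — this one you iterate or analyze qualitatively: the nonlinearity defeats linear solution methods.


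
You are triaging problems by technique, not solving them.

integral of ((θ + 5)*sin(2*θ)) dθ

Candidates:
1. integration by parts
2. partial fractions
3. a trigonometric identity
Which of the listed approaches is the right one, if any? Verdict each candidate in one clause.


Technique: integration by parts — a polynomial factor θ + 5 multiplies sin(2*θ); differentiating θ + 5 lowers its degree while sin(2*θ) integrates cleanly, so parts wins.
- integration by parts — a fit — the right tool for this form.
- partial fractions — the expression is not a ratio of polynomials that decomposes further.
- a trigonometric identity: there is no trigonometric structure whose rewriting would simplify the integrand.


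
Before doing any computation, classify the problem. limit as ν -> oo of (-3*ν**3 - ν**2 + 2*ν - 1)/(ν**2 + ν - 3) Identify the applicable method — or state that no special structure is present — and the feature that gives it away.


Verdict: dominant-term comparison — divide by the highest power of ν present: lower-order terms vanish and the dominant ratio remains. l'Hôpital's at-infinity variant applies to the expression viewed as a single quotient; the leading-term comparison is the direct route.


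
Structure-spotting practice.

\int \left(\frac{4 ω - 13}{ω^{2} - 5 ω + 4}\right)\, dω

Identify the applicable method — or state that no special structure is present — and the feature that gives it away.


Technique: partial fractions — once ω^{2} - 5 ω + 4 is factored, each root contributes a simple-fraction term; integrate them one at a time.


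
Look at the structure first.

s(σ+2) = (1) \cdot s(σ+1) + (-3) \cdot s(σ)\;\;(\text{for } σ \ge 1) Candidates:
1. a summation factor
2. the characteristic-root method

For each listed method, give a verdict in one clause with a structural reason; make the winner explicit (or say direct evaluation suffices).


Verdict: the characteristic-root method — fixed numeric weights on consecutive terms and no forcing term added: the root method in its home territory.
- a summation factor: the recurrence reaches back more than one step, outside the first-order family a summation factor normalizes.
- the characteristic-root method — applies; the problem has the shape this method handles.


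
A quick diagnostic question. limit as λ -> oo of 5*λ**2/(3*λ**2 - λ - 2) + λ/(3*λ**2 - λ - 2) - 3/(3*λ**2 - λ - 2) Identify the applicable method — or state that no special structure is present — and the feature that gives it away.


Verdict: dominant-term comparison — at large λ only the top-degree terms survive; compare the leading terms and the limit falls out. As a single quotient, the ∞/∞ shape would yield to repeated differentiation as well — the growth comparison gets there in one look.


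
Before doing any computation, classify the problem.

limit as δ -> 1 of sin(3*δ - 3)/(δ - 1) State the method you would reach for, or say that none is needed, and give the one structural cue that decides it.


Diagnosis: l'Hôpital's rule (0/0) — plug in 1: top and bottom both hit zero, so differentiate each and retry. A local series expansion at the point resolves it as well; the rule is the packaged version of that step.


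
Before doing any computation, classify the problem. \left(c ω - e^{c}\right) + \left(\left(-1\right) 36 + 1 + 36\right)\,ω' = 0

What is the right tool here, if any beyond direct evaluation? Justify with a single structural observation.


Best approach: a linear integrating factor — arrange it as ω' + c·ω = (the forcing term) and the integrating factor does the rest.


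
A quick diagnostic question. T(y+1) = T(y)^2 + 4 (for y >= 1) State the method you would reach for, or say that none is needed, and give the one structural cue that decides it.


Technique: no special technique — a nonlinear dependence on earlier terms breaks linearity, and with it every superposition-based closed form.


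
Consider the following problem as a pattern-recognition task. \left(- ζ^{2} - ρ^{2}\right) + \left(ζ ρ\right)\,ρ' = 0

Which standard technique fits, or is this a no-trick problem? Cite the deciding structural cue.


Method: the homogeneous substitution — the slope's numerator and denominator share total degree; set v = ρ/ζ and the equation drops to separable form. This doubles as a Bernoulli equation in the unknown as written; the homogeneous route needs no setup at all.


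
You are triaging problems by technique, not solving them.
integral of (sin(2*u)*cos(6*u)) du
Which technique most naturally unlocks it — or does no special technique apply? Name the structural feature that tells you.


Best approach: a trigonometric identity — sin(2*u)*cos(6*u) is a beat pattern — rewrite the product as a sum of single-frequency waves before integrating.


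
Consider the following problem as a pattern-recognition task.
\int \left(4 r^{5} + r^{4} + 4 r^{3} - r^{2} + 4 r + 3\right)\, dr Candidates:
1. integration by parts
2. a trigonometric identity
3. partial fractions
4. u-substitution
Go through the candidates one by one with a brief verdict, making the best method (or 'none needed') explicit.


Diagnosis: no special technique — nothing composite, nothing rational, nothing trigonometric — each constant-multiple power of r integrates by the power rule alone.
- integration by parts — parts would only shuffle a directly integrable integrand.
- a trigonometric identity: there is no trigonometric structure at all — the integrand carries no sine or cosine to rewrite.
- partial fractions — there is no rational-function structure to decompose.
- u-substitution: any workable substitution here is cosmetic — the integrand is already in directly integrable form.


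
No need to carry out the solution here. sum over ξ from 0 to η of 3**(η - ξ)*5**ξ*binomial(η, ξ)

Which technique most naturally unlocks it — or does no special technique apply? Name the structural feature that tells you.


Best approach: the binomial theorem — binomial(η, ξ) weighting matched powers of 5 and 3 is the expanded form of (5 + 3)^η — fold it back up.


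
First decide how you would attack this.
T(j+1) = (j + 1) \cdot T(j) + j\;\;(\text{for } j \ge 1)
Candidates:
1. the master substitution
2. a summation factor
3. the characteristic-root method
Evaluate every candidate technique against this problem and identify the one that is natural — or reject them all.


Technique: a summation factor — the coefficient j + 1 drifts with the index, so no fixed root exists; normalizing by the cumulative product telescopes it.
- the master substitution: the recursive argument is a shift of the index, not a fixed fraction of it.
- a summation factor — applies; the problem has the shape this method handles.
- the characteristic-root method: the coefficients vary with the index, breaking the constant-coefficient structure the method needs.


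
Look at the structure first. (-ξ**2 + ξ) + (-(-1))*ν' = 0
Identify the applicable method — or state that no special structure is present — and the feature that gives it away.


Best approach: no special technique — the slope is a pure function of ξ; integrate both sides and be done.


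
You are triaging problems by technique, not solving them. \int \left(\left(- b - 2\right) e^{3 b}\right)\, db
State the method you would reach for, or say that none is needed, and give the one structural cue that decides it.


Method: integration by parts — differentiate - b - 2, integrate e^{3 b}: each pass lowers the polynomial degree, so parts terminates.


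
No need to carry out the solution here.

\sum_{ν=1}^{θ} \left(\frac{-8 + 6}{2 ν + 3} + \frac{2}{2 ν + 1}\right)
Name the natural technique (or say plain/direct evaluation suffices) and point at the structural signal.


Diagnosis: telescoping — a difference of consecutive values of one function (\frac{2}{2 ν + 1} at one index and the next) — telescoping by construction.


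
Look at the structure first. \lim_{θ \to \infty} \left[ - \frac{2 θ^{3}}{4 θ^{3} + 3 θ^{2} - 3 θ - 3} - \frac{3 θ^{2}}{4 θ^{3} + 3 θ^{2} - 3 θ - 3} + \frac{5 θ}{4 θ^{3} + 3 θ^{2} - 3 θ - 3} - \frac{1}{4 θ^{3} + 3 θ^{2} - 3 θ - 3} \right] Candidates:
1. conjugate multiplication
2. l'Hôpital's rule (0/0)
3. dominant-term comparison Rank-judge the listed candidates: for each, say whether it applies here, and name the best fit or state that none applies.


Verdict: dominant-term comparison — divide through by the highest power of θ; every lower-order term dies and the dominant terms decide the limit.
- conjugate multiplication: multiplying by a conjugate would not remove any indeterminacy here.
- l'Hôpital's rule (0/0): viewed as a single quotient this runs to ∞/∞, not the 0/0 clash this candidate addresses; an at-infinity variant of the rule would resolve it, but comparing leading growth reads the answer without differentiating.
- dominant-term comparison — applicable, and directly so.


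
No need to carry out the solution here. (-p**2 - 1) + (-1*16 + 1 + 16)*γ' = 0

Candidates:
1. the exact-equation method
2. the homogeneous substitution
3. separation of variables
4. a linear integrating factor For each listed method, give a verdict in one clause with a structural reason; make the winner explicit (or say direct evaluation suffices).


Best approach: no special technique — with γ absent the equation is not coupled at all: direct integration in p.
- the exact-equation method: no dependence on the unknown anywhere: exactness is a label without content here.
- the homogeneous substitution: the slope changes under joint rescaling, failing the degree-zero test.
- separation of variables — separation is only trivially available — with the unknown absent from the slope this is a direct integration, not a separation problem.
- a linear integrating factor: the linear template holds only trivially here (the unknown is absent, so the coefficient is zero) — the method is not the natural label.


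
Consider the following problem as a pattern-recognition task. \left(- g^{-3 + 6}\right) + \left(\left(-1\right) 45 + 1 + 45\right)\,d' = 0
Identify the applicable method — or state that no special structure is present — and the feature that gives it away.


Method: no special technique — solved for the derivative, d never appears on the right — this is a direct integration in g, not a differential-equations problem at heart.


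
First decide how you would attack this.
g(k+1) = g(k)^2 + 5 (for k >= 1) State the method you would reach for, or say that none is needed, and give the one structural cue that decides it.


Method: no special technique — nonlinear feedback in the recursion rules out every root- or factor-based technique.


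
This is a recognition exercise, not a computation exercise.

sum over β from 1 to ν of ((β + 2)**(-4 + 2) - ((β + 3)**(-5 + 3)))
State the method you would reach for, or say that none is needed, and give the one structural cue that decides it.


Method: telescoping — the summand is built as (β + 2)**(-4 + 2) minus its own successor — adjacent terms annihilate down the line.


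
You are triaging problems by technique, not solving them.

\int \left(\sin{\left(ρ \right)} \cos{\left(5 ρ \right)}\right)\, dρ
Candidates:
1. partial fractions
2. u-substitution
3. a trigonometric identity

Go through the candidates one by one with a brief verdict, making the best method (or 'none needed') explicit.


Verdict: a trigonometric identity — mixed-frequency products such as \sin{\left(ρ \right)} \cos{\left(5 ρ \right)} are designed for the product-to-sum formula.
- partial fractions — there is no rational-function structure to decompose.
- u-substitution: no subexpression of the integrand pairs with its own derivative as a factor — individual terms may offer their own substitutions, but any change of variable covering the whole integral would have to be constructed from outside the expression.
- a trigonometric identity: yes, a natural case for it.


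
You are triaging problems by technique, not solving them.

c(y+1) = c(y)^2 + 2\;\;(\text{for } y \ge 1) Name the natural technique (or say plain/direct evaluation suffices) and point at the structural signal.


Method: no special technique — the unknown enters the rule nonlinearly, not as a weighted sum — no linear method is even well-posed.


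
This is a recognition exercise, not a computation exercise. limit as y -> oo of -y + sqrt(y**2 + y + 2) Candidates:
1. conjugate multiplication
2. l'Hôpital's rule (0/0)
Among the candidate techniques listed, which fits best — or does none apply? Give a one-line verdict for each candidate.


Best approach: conjugate multiplication — this difference gives up after one conjugate multiplication — the radical structure cancels against its conjugate.
- conjugate multiplication — applicable, and directly so.
- l'Hôpital's rule (0/0) — no quotient structure at all: the clash is ∞ minus ∞, which rationalizing converts into a tractable ratio.


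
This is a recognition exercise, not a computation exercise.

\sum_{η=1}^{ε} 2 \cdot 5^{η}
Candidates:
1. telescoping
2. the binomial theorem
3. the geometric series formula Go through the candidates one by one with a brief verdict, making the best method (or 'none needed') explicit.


Technique: the geometric series formula — each summand is the previous one scaled by 5; that constant multiplier is itself the geometric structure.
- telescoping: the terms as presented offer no neighboring cancellation — a telescoping rewrite may exist, but the displayed structure does not hand one over.
- the binomial theorem: there is no pair of bases whose matched powers would reassemble into a single binomial power.
- the geometric series formula — applies; the problem has the shape this method handles.


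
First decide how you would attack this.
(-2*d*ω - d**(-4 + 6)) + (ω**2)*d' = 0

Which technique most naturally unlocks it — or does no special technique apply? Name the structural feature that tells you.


Verdict: the homogeneous substitution — the slope's numerator and denominator share total degree; set v = d/ω and the equation drops to separable form. Rearranged, this also fits the Bernoulli template directly; the homogeneous substitution reads the structure without the rearrangement.
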